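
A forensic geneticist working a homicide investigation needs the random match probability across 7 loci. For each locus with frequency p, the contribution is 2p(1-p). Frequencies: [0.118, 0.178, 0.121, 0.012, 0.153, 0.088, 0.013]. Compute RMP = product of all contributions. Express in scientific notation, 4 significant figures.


Computing RMP for 7 loci:
Locus 1: 2 * 0.118 * 0.882 = 0.208152
Locus 2: 2 * 0.178 * 0.822 = 0.292632
Locus 3: 2 * 0.121 * 0.879 = 0.212718
Locus 4: 2 * 0.012 * 0.988 = 0.023712
Locus 5: 2 * 0.153 * 0.847 = 0.259182
Locus 6: 2 * 0.088 * 0.912 = 0.160512
Locus 7: 2 * 0.013 * 0.987 = 0.025662
RMP = 3.280e-07

3.280e-07


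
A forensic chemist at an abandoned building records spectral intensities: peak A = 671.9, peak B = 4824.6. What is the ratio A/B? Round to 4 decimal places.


Spectral peak ratio:
Peak A = 671.9 counts
Peak B = 4824.6 counts
Ratio = 671.9 / 4824.6 = 0.1393

0.1393


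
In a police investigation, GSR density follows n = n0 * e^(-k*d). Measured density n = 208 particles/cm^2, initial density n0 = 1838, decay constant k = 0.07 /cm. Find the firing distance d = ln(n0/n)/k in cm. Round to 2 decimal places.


GSR distance calculation:
n0/n = 1838 / 208 = 8.836538
ln(n0/n) = 2.178895
d = 2.178895 / 0.07 = 31.13 cm

31.13


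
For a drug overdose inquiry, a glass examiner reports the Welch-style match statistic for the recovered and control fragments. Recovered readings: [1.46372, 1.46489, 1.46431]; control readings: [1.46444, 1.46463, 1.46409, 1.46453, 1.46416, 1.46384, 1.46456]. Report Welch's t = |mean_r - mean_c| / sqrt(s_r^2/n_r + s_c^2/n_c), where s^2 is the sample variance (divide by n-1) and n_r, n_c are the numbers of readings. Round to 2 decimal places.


Welch's t-criterion for glass RI comparison:
Recovered mean = sum / n_r = 4.39292 / 3 = 1.4643067
Control mean = sum / n_c = 10.25025 / 7 = 1.4643214
Recovered sample variance s_r^2 = 3.42233e-07
Control sample variance s_c^2 = 8.68476e-08
Welch SE (unpooled) = sqrt(s_r^2/n_r + s_c^2/n_c) = sqrt(1.14078e-07 + 1.24068e-08) = sqrt(1.26485e-07) = 0.000355647
|mean_r - mean_c| = 1.47619e-05
t = 1.47619e-05 / 0.000355647 = 0.04

0.04


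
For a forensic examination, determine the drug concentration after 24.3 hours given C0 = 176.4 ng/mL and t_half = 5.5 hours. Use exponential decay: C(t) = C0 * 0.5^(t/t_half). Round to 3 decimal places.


Drug concentration decay:
Number of half-lives = t / t_half = 24.3 / 5.5 = 4.418182
Decay factor = 0.5^4.418182 = 0.04677294
C(t) = 176.4 * 0.04677294 = 8.251 ng/mL

8.251


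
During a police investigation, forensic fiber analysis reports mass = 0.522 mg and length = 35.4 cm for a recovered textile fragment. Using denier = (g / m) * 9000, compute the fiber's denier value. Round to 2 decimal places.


Denier calculation:
Mass in grams = 0.522 mg / 1000 = 0.000522 g
Length in meters = 35.4 cm / 100 = 0.354 m
Linear density = mass / length = 0.000522 / 0.354 = 0.00147458 g/m
Denier = (g/m) * 9000 = 0.00147458 * 9000 = 13.27

13.27


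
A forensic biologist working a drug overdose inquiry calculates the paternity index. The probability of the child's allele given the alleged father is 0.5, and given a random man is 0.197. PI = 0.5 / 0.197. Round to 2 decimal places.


Paternity Index calculation:
PI = P(allele|father) / P(allele|random)
PI = 0.5 / 0.197
PI = 2.54

2.54


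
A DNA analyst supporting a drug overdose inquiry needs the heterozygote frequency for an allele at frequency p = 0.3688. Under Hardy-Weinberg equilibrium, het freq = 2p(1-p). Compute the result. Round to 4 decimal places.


Hardy-Weinberg heterozygote frequency:
q = 1 - p = 1 - 0.3688 = 0.6312
2pq = 2 * 0.3688 * 0.6312 = 0.4656

0.4656


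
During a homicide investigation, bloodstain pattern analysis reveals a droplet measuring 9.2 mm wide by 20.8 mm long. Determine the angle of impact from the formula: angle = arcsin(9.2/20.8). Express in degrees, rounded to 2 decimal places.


Blood spatter impact angle calculation:
width / length = 9.2 / 20.8 = 0.442308
angle = arcsin(0.442308)
angle = 26.25 degrees

26.25


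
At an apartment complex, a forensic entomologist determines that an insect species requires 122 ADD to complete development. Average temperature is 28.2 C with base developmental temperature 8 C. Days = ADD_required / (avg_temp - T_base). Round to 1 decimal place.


Insect development time:
Effective temperature = avg_temp - T_base = 28.2 - 8 = 20.2 C
Days = ADD / effective_temp = 122 / 20.2 = 6.0 days

6.0


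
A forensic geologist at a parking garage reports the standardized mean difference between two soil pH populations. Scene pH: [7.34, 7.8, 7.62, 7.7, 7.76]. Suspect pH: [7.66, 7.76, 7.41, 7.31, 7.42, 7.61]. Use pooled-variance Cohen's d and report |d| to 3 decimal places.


Pooled-variance Cohen's d for soil pH comparison:
Scene mean = 38.22 / 5 = 7.644
Suspect mean = 45.17 / 6 = 7.528333
Scene sample variance s_s^2 = 0.03348
Suspect sample variance s_c^2 = 0.030217
Pooled variance = ((n_s-1)*s_s^2 + (n_c-1)*s_c^2) / (n_s + n_c - 2) = 0.031667
Pooled SD = sqrt(0.031667) = 0.177952
Mean difference = 0.115667
|d| = |0.115667| / 0.177952 = 0.650

0.650


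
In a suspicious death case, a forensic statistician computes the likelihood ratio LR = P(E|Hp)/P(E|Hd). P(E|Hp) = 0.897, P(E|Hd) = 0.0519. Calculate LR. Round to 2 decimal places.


Likelihood ratio calculation:
LR = P(E|Hp) / P(E|Hd)
LR = 0.897 / 0.0519
LR = 17.28

17.28


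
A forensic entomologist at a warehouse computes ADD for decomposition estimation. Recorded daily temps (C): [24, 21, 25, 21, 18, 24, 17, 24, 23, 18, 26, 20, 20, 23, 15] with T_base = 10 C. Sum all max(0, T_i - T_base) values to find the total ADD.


Computing ADD day by day:
Day 1: max(0, 24 - 10) = 14
Day 2: max(0, 21 - 10) = 11
Day 3: max(0, 25 - 10) = 15
Day 4: max(0, 21 - 10) = 11
Day 5: max(0, 18 - 10) = 8
Day 6: max(0, 24 - 10) = 14
Day 7: max(0, 17 - 10) = 7
Day 8: max(0, 24 - 10) = 14
Day 9: max(0, 23 - 10) = 13
Day 10: max(0, 18 - 10) = 8
Day 11: max(0, 26 - 10) = 16
Day 12: max(0, 20 - 10) = 10
Day 13: max(0, 20 - 10) = 10
Day 14: max(0, 23 - 10) = 13
Day 15: max(0, 15 - 10) = 5
Total ADD = 169

169


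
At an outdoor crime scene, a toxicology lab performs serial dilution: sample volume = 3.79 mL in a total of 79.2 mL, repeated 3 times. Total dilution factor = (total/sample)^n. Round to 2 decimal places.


Dilution factor calculation:
Single dilution = V_total / V_sample = 79.2 / 3.79 ≈ 20.897098
Number of dilutions = 3
Total DF = (79.2 / 3.79)^3 (full precision, rounded at the end) = 9125.53

9125.53


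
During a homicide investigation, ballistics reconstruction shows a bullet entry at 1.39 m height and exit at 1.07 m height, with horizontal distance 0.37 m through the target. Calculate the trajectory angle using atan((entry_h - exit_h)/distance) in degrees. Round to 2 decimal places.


Bullet trajectory angle:
Height difference = 1.39 - 1.07 = 0.32 m
angle = atan(0.32 / 0.37)
angle = atan(0.864865)
angle = 40.86 degrees

40.86


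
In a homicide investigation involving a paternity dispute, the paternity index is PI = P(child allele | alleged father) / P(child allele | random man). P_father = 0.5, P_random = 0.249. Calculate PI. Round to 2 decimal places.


Paternity Index calculation:
PI = P(allele|father) / P(allele|random)
PI = 0.5 / 0.249
PI = 2.01

2.01


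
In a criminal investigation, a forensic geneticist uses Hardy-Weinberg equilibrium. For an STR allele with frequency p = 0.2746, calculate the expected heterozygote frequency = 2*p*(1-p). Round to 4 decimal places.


Hardy-Weinberg heterozygote frequency:
q = 1 - p = 1 - 0.2746 = 0.7254
2pq = 2 * 0.2746 * 0.7254 = 0.3984

0.3984


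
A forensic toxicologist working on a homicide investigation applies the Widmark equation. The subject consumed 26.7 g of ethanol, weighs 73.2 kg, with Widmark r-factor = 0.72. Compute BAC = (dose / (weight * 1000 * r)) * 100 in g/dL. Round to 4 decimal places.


Applying the Widmark formula:
BAC = (dose_g / (body_wt * 1000 * r)) * 100
Denominator = 73.2 * 1000 * 0.72 = 52704
BAC = (26.7 / 52704) * 100
BAC = 0.0507 g/dL

0.0507


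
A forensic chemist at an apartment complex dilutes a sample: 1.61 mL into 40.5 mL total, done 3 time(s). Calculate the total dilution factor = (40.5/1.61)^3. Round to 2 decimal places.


Dilution factor calculation:
Single dilution = V_total / V_sample = 40.5 / 1.61 ≈ 25.15528
Number of dilutions = 3
Total DF = (40.5 / 1.61)^3 (full precision, rounded at the end) = 15917.96

15917.96


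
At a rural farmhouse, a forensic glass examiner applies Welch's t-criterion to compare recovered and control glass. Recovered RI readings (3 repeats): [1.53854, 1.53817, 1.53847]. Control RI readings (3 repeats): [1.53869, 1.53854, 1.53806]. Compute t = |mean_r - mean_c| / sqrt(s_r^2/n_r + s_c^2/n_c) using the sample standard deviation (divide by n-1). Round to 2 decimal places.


Welch's t-criterion for glass RI comparison:
Recovered mean = sum / n_r = 4.61518 / 3 = 1.5383933
Control mean = sum / n_c = 4.61529 / 3 = 1.53843
Recovered sample variance s_r^2 = 3.86333e-08
Control sample variance s_c^2 = 1.083e-07
Welch SE (unpooled) = sqrt(s_r^2/n_r + s_c^2/n_c) = sqrt(1.28778e-08 + 3.61e-08) = sqrt(4.89778e-08) = 0.000221309
|mean_r - mean_c| = 3.66667e-05
t = 3.66667e-05 / 0.000221309 = 0.17

0.17


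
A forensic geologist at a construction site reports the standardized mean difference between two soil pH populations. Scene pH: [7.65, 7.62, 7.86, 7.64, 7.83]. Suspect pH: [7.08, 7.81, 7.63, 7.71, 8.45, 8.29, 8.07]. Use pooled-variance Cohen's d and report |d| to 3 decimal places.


Pooled-variance Cohen's d for soil pH comparison:
Scene mean = 38.6 / 5 = 7.72
Suspect mean = 55.04 / 7 = 7.862857
Scene sample variance s_s^2 = 0.01325
Suspect sample variance s_c^2 = 0.210557
Pooled variance = ((n_s-1)*s_s^2 + (n_c-1)*s_c^2) / (n_s + n_c - 2) = 0.131634
Pooled SD = sqrt(0.131634) = 0.362814
Mean difference = -0.142857
|d| = |-0.142857| / 0.362814 = 0.394

0.394


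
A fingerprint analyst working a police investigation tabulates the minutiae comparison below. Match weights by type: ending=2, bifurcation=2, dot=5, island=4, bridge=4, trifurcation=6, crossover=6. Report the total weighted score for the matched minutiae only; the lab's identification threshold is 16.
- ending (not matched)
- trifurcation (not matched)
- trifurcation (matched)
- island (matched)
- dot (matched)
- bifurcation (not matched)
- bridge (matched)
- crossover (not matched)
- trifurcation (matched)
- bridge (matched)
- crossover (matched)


Weighted minutiae match score:
  ending: not matched, +0
  trifurcation: not matched, +0
  trifurcation: matched, +6 (running total 6)
  island: matched, +4 (running total 10)
  dot: matched, +5 (running total 15)
  bifurcation: not matched, +0
  bridge: matched, +4 (running total 19)
  crossover: not matched, +0
  trifurcation: matched, +6 (running total 25)
  bridge: matched, +4 (running total 29)
  crossover: matched, +6 (running total 35)
Total score = 35
Threshold = 16; verdict = identification

35


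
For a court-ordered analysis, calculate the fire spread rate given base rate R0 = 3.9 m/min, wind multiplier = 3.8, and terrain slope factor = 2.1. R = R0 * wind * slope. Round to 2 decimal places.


Fire spread rate calculation:
R = R0 * wind_factor * slope_factor
= 3.9 * 3.8 * 2.1
= 14.82 * 2.1
= 31.12 m/min

31.12


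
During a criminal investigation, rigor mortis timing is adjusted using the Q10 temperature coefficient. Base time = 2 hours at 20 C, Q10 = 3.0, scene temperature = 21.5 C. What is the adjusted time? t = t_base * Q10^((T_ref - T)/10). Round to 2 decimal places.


Rigor mortis time adjustment:
Exponent = (T_ref - T_actual) / 10 = (20 - 21.5) / 10 = -0.15
Q10 factor = 3.0^-0.15 = 0.84807
t_adjusted = 2 * 0.84807 = 1.70 hours

1.70


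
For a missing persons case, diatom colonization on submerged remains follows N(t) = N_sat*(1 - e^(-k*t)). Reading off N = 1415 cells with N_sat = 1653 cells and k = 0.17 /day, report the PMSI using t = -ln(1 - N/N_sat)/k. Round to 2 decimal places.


PMSI from diatom colonization curve:
N / N_sat = 1415 / 1653 = 0.856019
1 - N/N_sat = 0.143981
ln(1 - N/N_sat) = -1.938074
t = -ln(1 - N/N_sat) / k = -(-1.938074) / 0.17 = 11.40 days

11.40


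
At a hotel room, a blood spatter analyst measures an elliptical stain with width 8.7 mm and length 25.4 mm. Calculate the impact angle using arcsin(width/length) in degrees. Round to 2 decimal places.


Blood spatter impact angle calculation:
width / length = 8.7 / 25.4 = 0.34252
angle = arcsin(0.34252)
angle = 20.03 degrees

20.03


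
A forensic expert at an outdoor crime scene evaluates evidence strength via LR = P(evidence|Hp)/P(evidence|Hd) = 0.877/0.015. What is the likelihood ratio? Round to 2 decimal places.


Likelihood ratio calculation:
LR = P(E|Hp) / P(E|Hd)
LR = 0.877 / 0.015
LR = 58.47

58.47


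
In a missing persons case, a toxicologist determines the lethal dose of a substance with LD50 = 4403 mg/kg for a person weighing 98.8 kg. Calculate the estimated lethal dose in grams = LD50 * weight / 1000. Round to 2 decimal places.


Lethal dose calculation:
Lethal dose = LD50 * body_weight / 1000
= 4403 * 98.8 / 1000
= 435016.4 / 1000
= 435.02 g

435.02


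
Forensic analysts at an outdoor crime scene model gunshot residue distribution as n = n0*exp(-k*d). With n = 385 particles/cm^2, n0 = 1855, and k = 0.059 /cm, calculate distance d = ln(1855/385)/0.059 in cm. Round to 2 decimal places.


GSR distance calculation:
n0/n = 1855 / 385 = 4.818182
ln(n0/n) = 1.572397
d = 1.572397 / 0.059 = 26.65 cm

26.65


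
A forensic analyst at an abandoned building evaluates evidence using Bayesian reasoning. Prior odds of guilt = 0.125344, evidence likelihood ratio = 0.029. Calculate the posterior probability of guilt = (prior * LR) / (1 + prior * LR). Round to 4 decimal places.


Bayesian evidence evaluation:
Posterior odds = prior_odds * LR = 0.125344 * 0.029 = 0.003634976
Posterior probability = posterior_odds / (1 + posterior_odds)
= 0.003634976 / (1 + 0.003634976)
= 0.003634976 / 1.003634976
= 0.0036

0.0036


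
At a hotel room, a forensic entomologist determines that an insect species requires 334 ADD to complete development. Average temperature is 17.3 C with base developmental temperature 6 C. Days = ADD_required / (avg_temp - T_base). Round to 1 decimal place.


Insect development time:
Effective temperature = avg_temp - T_base = 17.3 - 6 = 11.3 C
Days = ADD / effective_temp = 334 / 11.3 = 29.6 days

29.6


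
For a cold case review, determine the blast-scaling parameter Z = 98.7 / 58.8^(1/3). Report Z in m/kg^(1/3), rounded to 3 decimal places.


Scaled distance calculation:
W^(1/3) = 58.8^(1/3) = 3.888593
Z = R / W^(1/3) = 98.7 / 3.888593
Z = 25.382 m/kg^(1/3)

25.382


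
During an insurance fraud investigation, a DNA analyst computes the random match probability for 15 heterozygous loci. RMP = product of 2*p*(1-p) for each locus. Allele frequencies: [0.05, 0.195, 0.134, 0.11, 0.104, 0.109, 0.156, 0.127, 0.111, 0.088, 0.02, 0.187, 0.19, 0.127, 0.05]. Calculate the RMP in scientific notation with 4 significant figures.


Computing RMP for 15 loci:
Locus 1: 2 * 0.05 * 0.95 = 0.095
Locus 2: 2 * 0.195 * 0.805 = 0.31395
Locus 3: 2 * 0.134 * 0.866 = 0.232088
Locus 4: 2 * 0.11 * 0.89 = 0.1958
Locus 5: 2 * 0.104 * 0.896 = 0.186368
Locus 6: 2 * 0.109 * 0.891 = 0.194238
Locus 7: 2 * 0.156 * 0.844 = 0.263328
Locus 8: 2 * 0.127 * 0.873 = 0.221742
Locus 9: 2 * 0.111 * 0.889 = 0.197358
Locus 10: 2 * 0.088 * 0.912 = 0.160512
Locus 11: 2 * 0.02 * 0.98 = 0.0392
Locus 12: 2 * 0.187 * 0.813 = 0.304062
Locus 13: 2 * 0.19 * 0.81 = 0.3078
Locus 14: 2 * 0.127 * 0.873 = 0.221742
Locus 15: 2 * 0.05 * 0.95 = 0.095
RMP = 7.014e-12

7.014e-12


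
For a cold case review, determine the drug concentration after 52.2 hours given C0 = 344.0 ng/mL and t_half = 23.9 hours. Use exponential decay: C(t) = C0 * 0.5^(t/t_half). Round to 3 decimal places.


Drug concentration decay:
Number of half-lives = t / t_half = 52.2 / 23.9 = 2.1841
Decay factor = 0.5^2.1841 = 0.2200495
C(t) = 344.0 * 0.2200495 = 75.697 ng/mL

75.697


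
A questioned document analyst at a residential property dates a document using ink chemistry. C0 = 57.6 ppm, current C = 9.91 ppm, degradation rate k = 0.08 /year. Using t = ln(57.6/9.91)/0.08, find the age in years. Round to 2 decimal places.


Document age estimation:
C0/C = 57.6 / 9.91 = 5.812311
ln(C0/C) = 1.759978
t = 1.759978 / 0.08 = 22.00 years

22.00


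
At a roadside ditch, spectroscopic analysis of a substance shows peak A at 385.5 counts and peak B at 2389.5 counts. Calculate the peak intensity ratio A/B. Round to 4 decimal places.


Spectral peak ratio:
Peak A = 385.5 counts
Peak B = 2389.5 counts
Ratio = 385.5 / 2389.5 = 0.1613

0.1613


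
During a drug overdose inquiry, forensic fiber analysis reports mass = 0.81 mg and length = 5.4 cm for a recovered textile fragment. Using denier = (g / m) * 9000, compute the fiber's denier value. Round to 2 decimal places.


Denier calculation:
Mass in grams = 0.81 mg / 1000 = 0.00081 g
Length in meters = 5.4 cm / 100 = 0.054 m
Linear density = mass / length = 0.00081 / 0.054 = 0.015 g/m
Denier = (g/m) * 9000 = 0.015 * 9000 = 135.00

135.00


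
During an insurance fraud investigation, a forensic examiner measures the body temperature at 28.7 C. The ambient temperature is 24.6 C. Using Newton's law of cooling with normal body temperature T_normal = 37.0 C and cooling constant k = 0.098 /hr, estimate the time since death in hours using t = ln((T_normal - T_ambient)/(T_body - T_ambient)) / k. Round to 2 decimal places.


Using Newton's law of cooling:
t = ln((T_normal - T_ambient) / (T_body - T_ambient)) / k
T_normal - T_ambient = 12.4
T_body - T_ambient = 4.1
Ratio = 3.02439
ln(ratio) = 1.106709
t = 1.106709 / 0.098 = 11.29 hours

11.29


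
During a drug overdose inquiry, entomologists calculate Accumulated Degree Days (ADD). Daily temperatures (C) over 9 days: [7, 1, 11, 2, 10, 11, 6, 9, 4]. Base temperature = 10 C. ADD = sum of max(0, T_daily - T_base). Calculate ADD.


Computing ADD day by day:
Day 1: max(0, 7 - 10) = 0
Day 2: max(0, 1 - 10) = 0
Day 3: max(0, 11 - 10) = 1
Day 4: max(0, 2 - 10) = 0
Day 5: max(0, 10 - 10) = 0
Day 6: max(0, 11 - 10) = 1
Day 7: max(0, 6 - 10) = 0
Day 8: max(0, 9 - 10) = 0
Day 9: max(0, 4 - 10) = 0
Total ADD = 2

2


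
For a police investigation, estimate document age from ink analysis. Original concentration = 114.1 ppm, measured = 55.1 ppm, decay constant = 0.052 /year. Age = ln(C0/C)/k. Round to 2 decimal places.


Document age estimation:
C0/C = 114.1 / 55.1 = 2.07078
ln(C0/C) = 0.727925
t = 0.727925 / 0.052 = 14.00 years

14.00


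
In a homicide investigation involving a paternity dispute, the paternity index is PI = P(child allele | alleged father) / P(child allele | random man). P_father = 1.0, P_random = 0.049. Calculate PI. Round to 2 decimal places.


Paternity Index calculation:
PI = P(allele|father) / P(allele|random)
PI = 1.0 / 0.049
PI = 20.41

20.41


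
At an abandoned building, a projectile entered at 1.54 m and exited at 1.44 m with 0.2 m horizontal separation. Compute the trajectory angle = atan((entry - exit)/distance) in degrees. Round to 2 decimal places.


Bullet trajectory angle:
Height difference = 1.54 - 1.44 = 0.1 m
angle = atan(0.1 / 0.2)
angle = atan(0.5)
angle = 26.57 degrees

26.57


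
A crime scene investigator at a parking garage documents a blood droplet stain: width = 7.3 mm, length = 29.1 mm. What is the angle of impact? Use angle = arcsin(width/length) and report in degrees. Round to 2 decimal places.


Blood spatter impact angle calculation:
width / length = 7.3 / 29.1 = 0.250859
angle = arcsin(0.250859)
angle = 14.53 degrees

14.53


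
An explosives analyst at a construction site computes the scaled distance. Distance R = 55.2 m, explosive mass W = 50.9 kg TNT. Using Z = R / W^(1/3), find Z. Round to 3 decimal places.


Scaled distance calculation:
W^(1/3) = 50.9^(1/3) = 3.706004
Z = R / W^(1/3) = 55.2 / 3.706004
Z = 14.895 m/kg^(1/3)

14.895


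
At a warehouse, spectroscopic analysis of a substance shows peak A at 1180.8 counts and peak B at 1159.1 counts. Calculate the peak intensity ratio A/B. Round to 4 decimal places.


Spectral peak ratio:
Peak A = 1180.8 counts
Peak B = 1159.1 counts
Ratio = 1180.8 / 1159.1 = 1.0187

1.0187


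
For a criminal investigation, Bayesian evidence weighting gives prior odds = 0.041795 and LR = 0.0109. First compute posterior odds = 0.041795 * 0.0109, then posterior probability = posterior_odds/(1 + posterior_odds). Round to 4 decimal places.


Bayesian evidence evaluation:
Posterior odds = prior_odds * LR = 0.041795 * 0.0109 = 0.0004555655
Posterior probability = posterior_odds / (1 + posterior_odds)
= 0.0004555655 / (1 + 0.0004555655)
= 0.0004555655 / 1.0004555655
= 0.0005

0.0005


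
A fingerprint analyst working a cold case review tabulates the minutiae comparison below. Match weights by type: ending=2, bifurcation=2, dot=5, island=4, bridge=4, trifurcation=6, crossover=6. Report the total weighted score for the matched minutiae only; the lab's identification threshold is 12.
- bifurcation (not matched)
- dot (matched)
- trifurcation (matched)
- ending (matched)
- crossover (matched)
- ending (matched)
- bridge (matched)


Weighted minutiae match score:
  bifurcation: not matched, +0
  dot: matched, +5 (running total 5)
  trifurcation: matched, +6 (running total 11)
  ending: matched, +2 (running total 13)
  crossover: matched, +6 (running total 19)
  ending: matched, +2 (running total 21)
  bridge: matched, +4 (running total 25)
Total score = 25
Threshold = 12; verdict = identification

25


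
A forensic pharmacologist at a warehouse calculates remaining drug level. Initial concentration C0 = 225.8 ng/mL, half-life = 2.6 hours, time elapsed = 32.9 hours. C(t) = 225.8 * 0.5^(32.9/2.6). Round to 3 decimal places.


Drug concentration decay:
Number of half-lives = t / t_half = 32.9 / 2.6 = 12.653846
Decay factor = 0.5^12.653846 = 0.00015517
C(t) = 225.8 * 0.00015517 = 0.035 ng/mL

0.035


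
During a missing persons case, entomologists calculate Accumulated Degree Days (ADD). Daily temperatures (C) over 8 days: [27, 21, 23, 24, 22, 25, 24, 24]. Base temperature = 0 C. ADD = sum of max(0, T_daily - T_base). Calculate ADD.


Computing ADD day by day:
Day 1: max(0, 27 - 0) = 27
Day 2: max(0, 21 - 0) = 21
Day 3: max(0, 23 - 0) = 23
Day 4: max(0, 24 - 0) = 24
Day 5: max(0, 22 - 0) = 22
Day 6: max(0, 25 - 0) = 25
Day 7: max(0, 24 - 0) = 24
Day 8: max(0, 24 - 0) = 24
Total ADD = 190

190


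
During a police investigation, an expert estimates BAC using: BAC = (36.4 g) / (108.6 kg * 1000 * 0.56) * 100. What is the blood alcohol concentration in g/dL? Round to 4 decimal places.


Applying the Widmark formula:
BAC = (dose_g / (body_wt * 1000 * r)) * 100
Denominator = 108.6 * 1000 * 0.56 = 60816
BAC = (36.4 / 60816) * 100
BAC = 0.0599 g/dL

0.0599


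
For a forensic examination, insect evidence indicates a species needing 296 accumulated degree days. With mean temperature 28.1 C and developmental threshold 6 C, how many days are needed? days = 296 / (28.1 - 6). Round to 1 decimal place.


Insect development time:
Effective temperature = avg_temp - T_base = 28.1 - 6 = 22.1 C
Days = ADD / effective_temp = 296 / 22.1 = 13.4 days

13.4


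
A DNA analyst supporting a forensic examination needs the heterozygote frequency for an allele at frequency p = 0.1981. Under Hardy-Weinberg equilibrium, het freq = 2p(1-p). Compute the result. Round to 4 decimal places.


Hardy-Weinberg heterozygote frequency:
q = 1 - p = 1 - 0.1981 = 0.8019
2pq = 2 * 0.1981 * 0.8019 = 0.3177

0.3177


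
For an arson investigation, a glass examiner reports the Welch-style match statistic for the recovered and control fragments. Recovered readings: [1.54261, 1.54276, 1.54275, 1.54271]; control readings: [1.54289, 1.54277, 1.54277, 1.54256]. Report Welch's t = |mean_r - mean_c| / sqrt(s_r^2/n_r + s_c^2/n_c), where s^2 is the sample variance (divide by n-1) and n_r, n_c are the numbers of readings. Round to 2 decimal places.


Welch's t-criterion for glass RI comparison:
Recovered mean = sum / n_r = 6.17083 / 4 = 1.5427075
Control mean = sum / n_c = 6.17099 / 4 = 1.5427475
Recovered sample variance s_r^2 = 4.69167e-09
Control sample variance s_c^2 = 1.8825e-08
Welch SE (unpooled) = sqrt(s_r^2/n_r + s_c^2/n_c) = sqrt(1.17292e-09 + 4.70625e-09) = sqrt(5.87917e-09) = 7.66757e-05
|mean_r - mean_c| = 4e-05
t = 4e-05 / 7.66757e-05 = 0.52

0.52


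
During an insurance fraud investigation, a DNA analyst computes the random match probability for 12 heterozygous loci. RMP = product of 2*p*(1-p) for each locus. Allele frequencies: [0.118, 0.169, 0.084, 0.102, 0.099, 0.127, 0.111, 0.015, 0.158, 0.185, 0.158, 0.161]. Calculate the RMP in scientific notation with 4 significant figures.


Computing RMP for 12 loci:
Locus 1: 2 * 0.118 * 0.882 = 0.208152
Locus 2: 2 * 0.169 * 0.831 = 0.280878
Locus 3: 2 * 0.084 * 0.916 = 0.153888
Locus 4: 2 * 0.102 * 0.898 = 0.183192
Locus 5: 2 * 0.099 * 0.901 = 0.178398
Locus 6: 2 * 0.127 * 0.873 = 0.221742
Locus 7: 2 * 0.111 * 0.889 = 0.197358
Locus 8: 2 * 0.015 * 0.985 = 0.02955
Locus 9: 2 * 0.158 * 0.842 = 0.266072
Locus 10: 2 * 0.185 * 0.815 = 0.30155
Locus 11: 2 * 0.158 * 0.842 = 0.266072
Locus 12: 2 * 0.161 * 0.839 = 0.270158
RMP = 2.193e-09

2.193e-09


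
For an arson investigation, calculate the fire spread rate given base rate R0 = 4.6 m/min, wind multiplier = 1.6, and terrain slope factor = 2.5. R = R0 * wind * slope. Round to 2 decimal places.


Fire spread rate calculation:
R = R0 * wind_factor * slope_factor
= 4.6 * 1.6 * 2.5
= 7.36 * 2.5
= 18.40 m/min

18.40


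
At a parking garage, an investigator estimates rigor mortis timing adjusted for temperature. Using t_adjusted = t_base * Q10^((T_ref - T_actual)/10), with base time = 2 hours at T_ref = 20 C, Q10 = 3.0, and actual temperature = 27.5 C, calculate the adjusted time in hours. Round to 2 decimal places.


Rigor mortis time adjustment:
Exponent = (T_ref - T_actual) / 10 = (20 - 27.5) / 10 = -0.75
Q10 factor = 3.0^-0.75 = 0.43869
t_adjusted = 2 * 0.43869 = 0.88 hours

0.88


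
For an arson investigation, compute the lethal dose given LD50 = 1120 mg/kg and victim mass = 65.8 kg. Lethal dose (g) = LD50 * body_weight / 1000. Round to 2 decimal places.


Lethal dose calculation:
Lethal dose = LD50 * body_weight / 1000
= 1120 * 65.8 / 1000
= 73696 / 1000
= 73.70 g

73.70


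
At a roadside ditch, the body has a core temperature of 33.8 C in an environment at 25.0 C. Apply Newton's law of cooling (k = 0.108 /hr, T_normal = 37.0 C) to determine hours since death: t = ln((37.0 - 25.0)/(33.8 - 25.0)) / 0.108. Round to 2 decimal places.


Using Newton's law of cooling:
t = ln((T_normal - T_ambient) / (T_body - T_ambient)) / k
T_normal - T_ambient = 12.0
T_body - T_ambient = 8.8
Ratio = 1.363636
ln(ratio) = 0.310155
t = 0.310155 / 0.108 = 2.87 hours

2.87


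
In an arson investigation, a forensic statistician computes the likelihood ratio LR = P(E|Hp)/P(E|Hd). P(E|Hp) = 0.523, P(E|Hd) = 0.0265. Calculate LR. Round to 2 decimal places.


Likelihood ratio calculation:
LR = P(E|Hp) / P(E|Hd)
LR = 0.523 / 0.0265
LR = 19.74

19.74


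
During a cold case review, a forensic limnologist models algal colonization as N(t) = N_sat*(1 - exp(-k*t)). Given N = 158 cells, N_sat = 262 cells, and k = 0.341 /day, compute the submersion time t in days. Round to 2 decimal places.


PMSI from diatom colonization curve:
N / N_sat = 158 / 262 = 0.603053
1 - N/N_sat = 0.396947
ln(1 - N/N_sat) = -0.923953
t = -ln(1 - N/N_sat) / k = -(-0.923953) / 0.341 = 2.71 days

2.71


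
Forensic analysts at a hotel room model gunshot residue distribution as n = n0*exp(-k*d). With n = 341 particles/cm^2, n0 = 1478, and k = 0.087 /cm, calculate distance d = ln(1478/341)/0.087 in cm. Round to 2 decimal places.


GSR distance calculation:
n0/n = 1478 / 341 = 4.334311
ln(n0/n) = 1.466563
d = 1.466563 / 0.087 = 16.86 cm

16.86


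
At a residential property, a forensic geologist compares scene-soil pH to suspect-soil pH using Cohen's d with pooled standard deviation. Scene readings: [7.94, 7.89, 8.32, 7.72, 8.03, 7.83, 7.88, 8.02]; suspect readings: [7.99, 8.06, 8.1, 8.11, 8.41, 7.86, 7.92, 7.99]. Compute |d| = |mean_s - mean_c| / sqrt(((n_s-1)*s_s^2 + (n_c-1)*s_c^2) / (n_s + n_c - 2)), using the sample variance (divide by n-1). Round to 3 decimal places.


Pooled-variance Cohen's d for soil pH comparison:
Scene mean = 63.63 / 8 = 7.95375
Suspect mean = 64.44 / 8 = 8.055
Scene sample variance s_s^2 = 0.031998
Suspect sample variance s_c^2 = 0.027971
Pooled variance = ((n_s-1)*s_s^2 + (n_c-1)*s_c^2) / (n_s + n_c - 2) = 0.029985
Pooled SD = sqrt(0.029985) = 0.173162
Mean difference = -0.10125
|d| = |-0.10125| / 0.173162 = 0.585

0.585


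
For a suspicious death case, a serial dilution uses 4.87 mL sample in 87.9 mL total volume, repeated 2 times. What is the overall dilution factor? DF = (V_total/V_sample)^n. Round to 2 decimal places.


Dilution factor calculation:
Single dilution = V_total / V_sample = 87.9 / 4.87 ≈ 18.049281
Number of dilutions = 2
Total DF = (87.9 / 4.87)^2 (full precision, rounded at the end) = 325.78

325.78


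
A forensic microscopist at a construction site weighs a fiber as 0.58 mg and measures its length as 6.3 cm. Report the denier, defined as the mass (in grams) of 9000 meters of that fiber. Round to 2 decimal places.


Denier calculation:
Mass in grams = 0.58 mg / 1000 = 0.00058 g
Length in meters = 6.3 cm / 100 = 0.063 m
Linear density = mass / length = 0.00058 / 0.063 = 0.00920635 g/m
Denier = (g/m) * 9000 = 0.00920635 * 9000 = 82.86

82.86


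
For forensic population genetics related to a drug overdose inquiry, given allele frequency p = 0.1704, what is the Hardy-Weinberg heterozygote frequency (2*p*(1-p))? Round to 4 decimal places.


Hardy-Weinberg heterozygote frequency:
q = 1 - p = 1 - 0.1704 = 0.8296
2pq = 2 * 0.1704 * 0.8296 = 0.2827

0.2827


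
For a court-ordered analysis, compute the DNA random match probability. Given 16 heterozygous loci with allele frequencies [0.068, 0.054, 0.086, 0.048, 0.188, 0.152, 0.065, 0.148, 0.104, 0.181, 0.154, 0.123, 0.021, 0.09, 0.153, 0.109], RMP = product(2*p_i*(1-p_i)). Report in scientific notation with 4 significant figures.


Computing RMP for 16 loci:
Locus 1: 2 * 0.068 * 0.932 = 0.126752
Locus 2: 2 * 0.054 * 0.946 = 0.102168
Locus 3: 2 * 0.086 * 0.914 = 0.157208
Locus 4: 2 * 0.048 * 0.952 = 0.091392
Locus 5: 2 * 0.188 * 0.812 = 0.305312
Locus 6: 2 * 0.152 * 0.848 = 0.257792
Locus 7: 2 * 0.065 * 0.935 = 0.12155
Locus 8: 2 * 0.148 * 0.852 = 0.252192
Locus 9: 2 * 0.104 * 0.896 = 0.186368
Locus 10: 2 * 0.181 * 0.819 = 0.296478
Locus 11: 2 * 0.154 * 0.846 = 0.260568
Locus 12: 2 * 0.123 * 0.877 = 0.215742
Locus 13: 2 * 0.021 * 0.979 = 0.041118
Locus 14: 2 * 0.09 * 0.91 = 0.1638
Locus 15: 2 * 0.153 * 0.847 = 0.259182
Locus 16: 2 * 0.109 * 0.891 = 0.194238
RMP = 4.728e-13

4.728e-13


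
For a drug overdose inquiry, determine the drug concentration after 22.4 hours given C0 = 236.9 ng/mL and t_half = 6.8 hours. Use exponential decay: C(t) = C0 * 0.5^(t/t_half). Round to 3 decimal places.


Drug concentration decay:
Number of half-lives = t / t_half = 22.4 / 6.8 = 3.294118
Decay factor = 0.5^3.294118 = 0.10194635
C(t) = 236.9 * 0.10194635 = 24.151 ng/mL

24.151


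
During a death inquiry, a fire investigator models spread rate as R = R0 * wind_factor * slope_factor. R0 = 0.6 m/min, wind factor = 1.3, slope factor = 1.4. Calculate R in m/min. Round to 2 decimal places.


Fire spread rate calculation:
R = R0 * wind_factor * slope_factor
= 0.6 * 1.3 * 1.4
= 0.78 * 1.4
= 1.09 m/min

1.09


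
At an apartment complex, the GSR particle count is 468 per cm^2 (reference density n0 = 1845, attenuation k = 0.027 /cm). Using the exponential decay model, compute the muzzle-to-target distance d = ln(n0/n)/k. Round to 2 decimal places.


GSR distance calculation:
n0/n = 1845 / 468 = 3.942308
ln(n0/n) = 1.371766
d = 1.371766 / 0.027 = 50.81 cm

50.81


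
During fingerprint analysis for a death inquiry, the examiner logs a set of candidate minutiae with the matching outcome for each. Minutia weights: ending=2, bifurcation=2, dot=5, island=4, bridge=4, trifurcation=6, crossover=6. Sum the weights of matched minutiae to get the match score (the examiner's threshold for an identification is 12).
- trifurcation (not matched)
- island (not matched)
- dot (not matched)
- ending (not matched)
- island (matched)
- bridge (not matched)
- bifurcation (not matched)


Weighted minutiae match score:
  trifurcation: not matched, +0
  island: not matched, +0
  dot: not matched, +0
  ending: not matched, +0
  island: matched, +4 (running total 4)
  bridge: not matched, +0
  bifurcation: not matched, +0
Total score = 4
Threshold = 12; verdict = inconclusive

4


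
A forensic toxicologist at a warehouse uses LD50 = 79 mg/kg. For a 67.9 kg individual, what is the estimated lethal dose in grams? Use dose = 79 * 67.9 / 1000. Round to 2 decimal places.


Lethal dose calculation:
Lethal dose = LD50 * body_weight / 1000
= 79 * 67.9 / 1000
= 5364.1 / 1000
= 5.36 g

5.36


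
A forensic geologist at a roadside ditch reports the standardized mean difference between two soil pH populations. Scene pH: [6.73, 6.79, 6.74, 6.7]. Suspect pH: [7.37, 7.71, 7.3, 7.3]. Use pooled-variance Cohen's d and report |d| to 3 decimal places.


Pooled-variance Cohen's d for soil pH comparison:
Scene mean = 26.96 / 4 = 6.74
Suspect mean = 29.68 / 4 = 7.42
Scene sample variance s_s^2 = 0.0014
Suspect sample variance s_c^2 = 0.038467
Pooled variance = ((n_s-1)*s_s^2 + (n_c-1)*s_c^2) / (n_s + n_c - 2) = 0.019933
Pooled SD = sqrt(0.019933) = 0.141184
Mean difference = -0.68
|d| = |-0.68| / 0.141184 = 4.816

4.816


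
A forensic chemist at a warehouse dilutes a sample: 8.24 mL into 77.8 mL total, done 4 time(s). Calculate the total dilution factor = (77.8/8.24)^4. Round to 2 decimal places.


Dilution factor calculation:
Single dilution = V_total / V_sample = 77.8 / 8.24 ≈ 9.441748
Number of dilutions = 4
Total DF = (77.8 / 8.24)^4 (full precision, rounded at the end) = 7947.12

7947.12


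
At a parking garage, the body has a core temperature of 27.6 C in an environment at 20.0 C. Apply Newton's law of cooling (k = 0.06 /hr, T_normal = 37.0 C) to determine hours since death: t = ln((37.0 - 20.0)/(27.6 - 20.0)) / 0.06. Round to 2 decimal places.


Using Newton's law of cooling:
t = ln((T_normal - T_ambient) / (T_body - T_ambient)) / k
T_normal - T_ambient = 17.0
T_body - T_ambient = 7.6
Ratio = 2.236842
ln(ratio) = 0.805065
t = 0.805065 / 0.06 = 13.42 hours

13.42


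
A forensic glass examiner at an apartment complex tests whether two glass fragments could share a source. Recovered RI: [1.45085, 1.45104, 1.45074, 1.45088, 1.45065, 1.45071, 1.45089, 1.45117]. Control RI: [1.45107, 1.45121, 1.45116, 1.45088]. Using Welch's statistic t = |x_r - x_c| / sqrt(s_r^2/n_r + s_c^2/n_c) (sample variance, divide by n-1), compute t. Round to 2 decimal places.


Welch's t-criterion for glass RI comparison:
Recovered mean = sum / n_r = 11.60693 / 8 = 1.4508663
Control mean = sum / n_c = 5.80432 / 4 = 1.45108
Recovered sample variance s_r^2 = 3.00839e-08
Control sample variance s_c^2 = 2.11333e-08
Welch SE (unpooled) = sqrt(s_r^2/n_r + s_c^2/n_c) = sqrt(3.76049e-09 + 5.28333e-09) = sqrt(9.04382e-09) = 9.5099e-05
|mean_r - mean_c| = 0.00021375
t = 0.00021375 / 9.5099e-05 = 2.25

2.25


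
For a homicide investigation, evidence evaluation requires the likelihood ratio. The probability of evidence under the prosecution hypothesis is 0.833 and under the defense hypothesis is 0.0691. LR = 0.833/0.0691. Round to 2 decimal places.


Likelihood ratio calculation:
LR = P(E|Hp) / P(E|Hd)
LR = 0.833 / 0.0691
LR = 12.05

12.05


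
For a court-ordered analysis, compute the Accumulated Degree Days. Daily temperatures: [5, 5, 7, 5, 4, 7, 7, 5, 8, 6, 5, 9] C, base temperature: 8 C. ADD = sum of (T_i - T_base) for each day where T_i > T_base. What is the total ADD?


Computing ADD day by day:
Day 1: max(0, 5 - 8) = 0
Day 2: max(0, 5 - 8) = 0
Day 3: max(0, 7 - 8) = 0
Day 4: max(0, 5 - 8) = 0
Day 5: max(0, 4 - 8) = 0
Day 6: max(0, 7 - 8) = 0
Day 7: max(0, 7 - 8) = 0
Day 8: max(0, 5 - 8) = 0
Day 9: max(0, 8 - 8) = 0
Day 10: max(0, 6 - 8) = 0
Day 11: max(0, 5 - 8) = 0
Day 12: max(0, 9 - 8) = 1
Total ADD = 1

1


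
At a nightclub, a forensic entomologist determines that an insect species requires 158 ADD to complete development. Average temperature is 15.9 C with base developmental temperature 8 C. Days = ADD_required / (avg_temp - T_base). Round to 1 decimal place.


Insect development time:
Effective temperature = avg_temp - T_base = 15.9 - 8 = 7.9 C
Days = ADD / effective_temp = 158 / 7.9 = 20.0 days

20.0


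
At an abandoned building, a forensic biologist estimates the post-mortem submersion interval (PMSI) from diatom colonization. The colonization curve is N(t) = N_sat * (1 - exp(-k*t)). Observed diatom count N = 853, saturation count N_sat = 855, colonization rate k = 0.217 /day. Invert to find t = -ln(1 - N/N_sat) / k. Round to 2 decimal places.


PMSI from diatom colonization curve:
N / N_sat = 853 / 855 = 0.997661
1 - N/N_sat = 0.002339
ln(1 - N/N_sat) = -6.058032
t = -ln(1 - N/N_sat) / k = -(-6.058032) / 0.217 = 27.92 days

27.92


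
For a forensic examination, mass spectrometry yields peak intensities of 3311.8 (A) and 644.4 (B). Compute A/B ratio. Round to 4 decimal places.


Spectral peak ratio:
Peak A = 3311.8 counts
Peak B = 644.4 counts
Ratio = 3311.8 / 644.4 = 5.1394

5.1394


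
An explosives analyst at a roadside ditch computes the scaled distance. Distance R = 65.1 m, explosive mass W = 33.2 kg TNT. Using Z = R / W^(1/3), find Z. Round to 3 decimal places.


Scaled distance calculation:
W^(1/3) = 33.2^(1/3) = 3.214001
Z = R / W^(1/3) = 65.1 / 3.214001
Z = 20.255 m/kg^(1/3)

20.255


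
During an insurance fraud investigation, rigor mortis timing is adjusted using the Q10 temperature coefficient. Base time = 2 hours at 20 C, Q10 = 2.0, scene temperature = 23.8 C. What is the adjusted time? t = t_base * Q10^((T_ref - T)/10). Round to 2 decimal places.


Rigor mortis time adjustment:
Exponent = (T_ref - T_actual) / 10 = (20 - 23.8) / 10 = -0.38
Q10 factor = 2.0^-0.38 = 0.76844
t_adjusted = 2 * 0.76844 = 1.54 hours

1.54


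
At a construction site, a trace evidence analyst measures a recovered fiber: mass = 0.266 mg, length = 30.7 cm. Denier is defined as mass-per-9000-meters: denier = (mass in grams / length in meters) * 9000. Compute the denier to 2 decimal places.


Denier calculation:
Mass in grams = 0.266 mg / 1000 = 0.000266 g
Length in meters = 30.7 cm / 100 = 0.307 m
Linear density = mass / length = 0.000266 / 0.307 = 0.00086645 g/m
Denier = (g/m) * 9000 = 0.00086645 * 9000 = 7.80

7.80


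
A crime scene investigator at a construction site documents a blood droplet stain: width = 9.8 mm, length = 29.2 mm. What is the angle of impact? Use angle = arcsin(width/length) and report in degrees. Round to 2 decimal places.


Blood spatter impact angle calculation:
width / length = 9.8 / 29.2 = 0.335616
angle = arcsin(0.335616)
angle = 19.61 degrees

19.61


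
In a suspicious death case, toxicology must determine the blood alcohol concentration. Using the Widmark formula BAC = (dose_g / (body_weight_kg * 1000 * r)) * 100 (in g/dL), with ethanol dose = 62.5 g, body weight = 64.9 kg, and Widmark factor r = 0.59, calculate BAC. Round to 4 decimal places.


Applying the Widmark formula:
BAC = (dose_g / (body_wt * 1000 * r)) * 100
Denominator = 64.9 * 1000 * 0.59 = 38291
BAC = (62.5 / 38291) * 100
BAC = 0.1632 g/dL

0.1632


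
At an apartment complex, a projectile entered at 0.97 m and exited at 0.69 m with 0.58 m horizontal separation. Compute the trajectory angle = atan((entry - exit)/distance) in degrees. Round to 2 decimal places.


Bullet trajectory angle:
Height difference = 0.97 - 0.69 = 0.28 m
angle = atan(0.28 / 0.58)
angle = atan(0.482759)
angle = 25.77 degrees

25.77
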